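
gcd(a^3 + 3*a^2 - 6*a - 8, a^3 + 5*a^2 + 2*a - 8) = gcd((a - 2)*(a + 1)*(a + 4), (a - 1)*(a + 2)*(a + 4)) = a + 4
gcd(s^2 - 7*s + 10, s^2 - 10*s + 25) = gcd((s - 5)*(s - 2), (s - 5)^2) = s - 5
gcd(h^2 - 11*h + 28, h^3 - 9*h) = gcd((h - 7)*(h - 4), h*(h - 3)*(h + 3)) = 1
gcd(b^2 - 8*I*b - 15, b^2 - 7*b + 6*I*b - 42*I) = 1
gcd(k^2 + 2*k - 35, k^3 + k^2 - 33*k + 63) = k + 7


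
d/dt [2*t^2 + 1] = 4*t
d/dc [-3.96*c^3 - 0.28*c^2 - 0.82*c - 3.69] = -11.88*c^2 - 0.56*c - 0.82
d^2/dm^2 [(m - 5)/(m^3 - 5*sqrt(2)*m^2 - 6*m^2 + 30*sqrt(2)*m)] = 2*(m*(m^2 - 5*sqrt(2)*m - 6*m + 30*sqrt(2))*(-3*m^2 + 12*m + 10*sqrt(2)*m + (m - 5)*(-3*m + 6 + 5*sqrt(2)) - 30*sqrt(2)) + (m - 5)*(3*m^2 - 10*sqrt(2)*m - 12*m + 30*sqrt(2))^2)/(m^3*(m^2 - 5*sqrt(2)*m - 6*m + 30*sqrt(2))^3)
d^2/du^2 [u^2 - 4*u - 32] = 2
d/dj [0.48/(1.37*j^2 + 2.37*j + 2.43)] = (-1.3152*j - 1.1376)/(1.37*j^2 + 2.37*j + 2.43)^2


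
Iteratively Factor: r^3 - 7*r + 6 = (r + 3)*(r^2 - 3*r + 2) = (r - 1)*(r + 3)*(r - 2)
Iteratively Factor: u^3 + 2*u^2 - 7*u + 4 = (u - 1)*(u^2 + 3*u - 4) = (u - 1)*(u + 4)*(u - 1)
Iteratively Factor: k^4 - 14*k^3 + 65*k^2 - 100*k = (k - 5)*(k^3 - 9*k^2 + 20*k) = (k - 5)*(k - 4)*(k^2 - 5*k) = k*(k - 5)*(k - 4)*(k - 5)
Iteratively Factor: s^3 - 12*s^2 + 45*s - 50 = (s - 5)*(s^2 - 7*s + 10) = (s - 5)*(s - 2)*(s - 5)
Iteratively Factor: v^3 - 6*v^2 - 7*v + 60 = (v - 4)*(v^2 - 2*v - 15) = (v - 5)*(v - 4)*(v + 3)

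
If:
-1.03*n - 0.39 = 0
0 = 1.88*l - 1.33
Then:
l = 0.71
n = -0.38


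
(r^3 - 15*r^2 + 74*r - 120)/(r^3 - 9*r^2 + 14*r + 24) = (r - 5)/(r + 1)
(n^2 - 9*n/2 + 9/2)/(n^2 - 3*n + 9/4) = 2*(n - 3)/(2*n - 3)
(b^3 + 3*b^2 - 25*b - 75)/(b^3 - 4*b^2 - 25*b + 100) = (b + 3)/(b - 4)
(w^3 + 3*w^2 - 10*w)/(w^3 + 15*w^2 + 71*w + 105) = w*(w - 2)/(w^2 + 10*w + 21)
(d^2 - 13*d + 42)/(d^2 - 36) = (d - 7)/(d + 6)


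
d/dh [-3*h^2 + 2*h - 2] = 2 - 6*h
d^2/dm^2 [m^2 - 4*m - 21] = 2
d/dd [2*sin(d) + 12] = 2*cos(d)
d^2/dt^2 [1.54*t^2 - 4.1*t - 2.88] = 3.08000000000000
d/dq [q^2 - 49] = 2*q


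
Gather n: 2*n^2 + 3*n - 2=2*n^2 + 3*n - 2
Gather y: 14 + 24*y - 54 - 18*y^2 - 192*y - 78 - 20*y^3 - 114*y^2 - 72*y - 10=-20*y^3 - 132*y^2 - 240*y - 128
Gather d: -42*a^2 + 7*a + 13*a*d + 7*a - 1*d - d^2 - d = -42*a^2 + 14*a - d^2 + d*(13*a - 2)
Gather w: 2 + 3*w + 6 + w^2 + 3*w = w^2 + 6*w + 8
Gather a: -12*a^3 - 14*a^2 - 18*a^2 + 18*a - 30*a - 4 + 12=-12*a^3 - 32*a^2 - 12*a + 8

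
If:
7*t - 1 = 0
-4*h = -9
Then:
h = 9/4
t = 1/7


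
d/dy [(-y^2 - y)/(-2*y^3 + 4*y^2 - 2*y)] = (-y - 3)/(2*(y^3 - 3*y^2 + 3*y - 1))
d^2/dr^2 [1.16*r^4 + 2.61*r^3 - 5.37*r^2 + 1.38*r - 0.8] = 13.92*r^2 + 15.66*r - 10.74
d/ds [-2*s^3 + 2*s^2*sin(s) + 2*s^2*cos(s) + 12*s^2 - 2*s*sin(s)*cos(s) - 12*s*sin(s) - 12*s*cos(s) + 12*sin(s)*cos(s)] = 2*sqrt(2)*s^2*cos(s + pi/4) - 6*s^2 + 16*s*sin(s) - 8*s*cos(s) - 2*s*cos(2*s) + 24*s - sin(2*s) - 12*sqrt(2)*sin(s + pi/4) + 12*cos(2*s)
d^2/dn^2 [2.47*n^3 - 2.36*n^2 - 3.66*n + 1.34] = 14.82*n - 4.72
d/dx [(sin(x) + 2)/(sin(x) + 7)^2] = (3 - sin(x))*cos(x)/(sin(x) + 7)^3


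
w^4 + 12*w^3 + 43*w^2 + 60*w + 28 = (w + 1)*(w + 2)^2*(w + 7)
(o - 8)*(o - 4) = o^2 - 12*o + 32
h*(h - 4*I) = h^2 - 4*I*h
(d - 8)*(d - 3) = d^2 - 11*d + 24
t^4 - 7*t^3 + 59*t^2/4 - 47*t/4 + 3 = (t - 4)*(t - 3/2)*(t - 1)*(t - 1/2)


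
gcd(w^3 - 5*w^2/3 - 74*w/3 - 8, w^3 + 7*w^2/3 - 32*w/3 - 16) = w + 4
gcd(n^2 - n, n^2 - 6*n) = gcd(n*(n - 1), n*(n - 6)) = n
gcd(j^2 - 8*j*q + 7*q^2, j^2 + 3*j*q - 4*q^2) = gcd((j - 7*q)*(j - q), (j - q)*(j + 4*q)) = -j + q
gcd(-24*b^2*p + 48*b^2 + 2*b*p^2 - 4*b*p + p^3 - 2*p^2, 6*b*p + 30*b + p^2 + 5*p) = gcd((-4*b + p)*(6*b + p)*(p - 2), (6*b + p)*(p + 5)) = 6*b + p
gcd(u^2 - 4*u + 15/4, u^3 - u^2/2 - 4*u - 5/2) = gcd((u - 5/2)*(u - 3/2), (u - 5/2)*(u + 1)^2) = u - 5/2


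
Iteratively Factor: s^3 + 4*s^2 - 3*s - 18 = (s + 3)*(s^2 + s - 6) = (s - 2)*(s + 3)*(s + 3)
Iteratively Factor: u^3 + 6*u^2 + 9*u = (u + 3)*(u^2 + 3*u) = (u + 3)^2*(u)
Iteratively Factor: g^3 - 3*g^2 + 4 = (g - 2)*(g^2 - g - 2) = (g - 2)*(g + 1)*(g - 2)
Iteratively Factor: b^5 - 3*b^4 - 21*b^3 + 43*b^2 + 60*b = (b - 5)*(b^4 + 2*b^3 - 11*b^2 - 12*b) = (b - 5)*(b + 1)*(b^3 + b^2 - 12*b) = b*(b - 5)*(b + 1)*(b^2 + b - 12) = b*(b - 5)*(b - 3)*(b + 1)*(b + 4)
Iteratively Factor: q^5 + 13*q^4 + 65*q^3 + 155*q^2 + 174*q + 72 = (q + 4)*(q^4 + 9*q^3 + 29*q^2 + 39*q + 18) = (q + 1)*(q + 4)*(q^3 + 8*q^2 + 21*q + 18) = (q + 1)*(q + 3)*(q + 4)*(q^2 + 5*q + 6) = (q + 1)*(q + 3)^2*(q + 4)*(q + 2)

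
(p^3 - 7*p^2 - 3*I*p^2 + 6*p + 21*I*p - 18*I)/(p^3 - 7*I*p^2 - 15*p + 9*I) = (p^2 - 7*p + 6)/(p^2 - 4*I*p - 3)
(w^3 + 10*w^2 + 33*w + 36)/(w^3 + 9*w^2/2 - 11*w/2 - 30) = 2*(w + 3)/(2*w - 5)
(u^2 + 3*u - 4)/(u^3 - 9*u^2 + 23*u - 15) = (u + 4)/(u^2 - 8*u + 15)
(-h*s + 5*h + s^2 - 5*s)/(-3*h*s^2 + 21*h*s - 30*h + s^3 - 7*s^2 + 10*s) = (-h + s)/(-3*h*s + 6*h + s^2 - 2*s)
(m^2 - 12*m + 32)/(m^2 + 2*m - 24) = (m - 8)/(m + 6)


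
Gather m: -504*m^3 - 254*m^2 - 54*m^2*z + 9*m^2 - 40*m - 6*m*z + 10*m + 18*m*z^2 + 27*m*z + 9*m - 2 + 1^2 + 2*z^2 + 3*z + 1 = -504*m^3 + m^2*(-54*z - 245) + m*(18*z^2 + 21*z - 21) + 2*z^2 + 3*z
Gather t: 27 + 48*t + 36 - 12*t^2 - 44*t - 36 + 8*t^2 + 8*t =-4*t^2 + 12*t + 27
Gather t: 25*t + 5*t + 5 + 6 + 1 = 30*t + 12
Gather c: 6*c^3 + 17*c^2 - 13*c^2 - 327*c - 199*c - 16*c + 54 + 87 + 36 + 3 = 6*c^3 + 4*c^2 - 542*c + 180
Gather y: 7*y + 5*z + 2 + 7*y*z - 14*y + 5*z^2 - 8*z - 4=y*(7*z - 7) + 5*z^2 - 3*z - 2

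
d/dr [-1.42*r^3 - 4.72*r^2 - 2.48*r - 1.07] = -4.26*r^2 - 9.44*r - 2.48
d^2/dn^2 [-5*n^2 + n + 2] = -10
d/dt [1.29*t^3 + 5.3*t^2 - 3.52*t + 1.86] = 3.87*t^2 + 10.6*t - 3.52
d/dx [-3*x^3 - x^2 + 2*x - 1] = -9*x^2 - 2*x + 2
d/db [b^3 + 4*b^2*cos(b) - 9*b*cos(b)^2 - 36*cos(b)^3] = -4*b^2*sin(b) + 3*b^2 + 9*b*sin(2*b) + 8*b*cos(b) + 108*sin(b)*cos(b)^2 - 9*cos(b)^2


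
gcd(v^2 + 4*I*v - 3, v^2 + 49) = 1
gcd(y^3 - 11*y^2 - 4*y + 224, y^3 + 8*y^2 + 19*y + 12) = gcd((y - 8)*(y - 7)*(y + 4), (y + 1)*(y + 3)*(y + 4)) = y + 4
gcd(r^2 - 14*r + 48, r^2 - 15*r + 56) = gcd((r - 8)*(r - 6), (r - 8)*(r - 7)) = r - 8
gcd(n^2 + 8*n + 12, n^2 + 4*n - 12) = n + 6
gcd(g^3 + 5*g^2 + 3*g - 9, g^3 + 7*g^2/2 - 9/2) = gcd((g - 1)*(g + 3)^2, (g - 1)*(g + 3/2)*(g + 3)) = g^2 + 2*g - 3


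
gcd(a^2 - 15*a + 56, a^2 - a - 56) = a - 8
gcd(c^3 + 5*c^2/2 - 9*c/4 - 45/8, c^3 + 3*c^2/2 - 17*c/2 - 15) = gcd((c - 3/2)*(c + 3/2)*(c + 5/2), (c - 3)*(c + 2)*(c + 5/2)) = c + 5/2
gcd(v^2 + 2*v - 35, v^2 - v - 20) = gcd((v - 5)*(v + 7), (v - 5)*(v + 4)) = v - 5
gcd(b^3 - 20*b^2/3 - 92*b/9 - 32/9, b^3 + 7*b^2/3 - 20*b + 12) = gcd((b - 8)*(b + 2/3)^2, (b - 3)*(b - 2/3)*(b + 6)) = 1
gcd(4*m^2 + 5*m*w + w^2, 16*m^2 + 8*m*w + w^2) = 4*m + w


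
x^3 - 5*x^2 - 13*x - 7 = (x - 7)*(x + 1)^2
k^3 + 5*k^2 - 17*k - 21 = (k - 3)*(k + 1)*(k + 7)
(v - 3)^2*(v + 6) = v^3 - 27*v + 54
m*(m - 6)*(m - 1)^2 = m^4 - 8*m^3 + 13*m^2 - 6*m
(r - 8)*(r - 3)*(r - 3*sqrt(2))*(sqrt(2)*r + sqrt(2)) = sqrt(2)*r^4 - 10*sqrt(2)*r^3 - 6*r^3 + 13*sqrt(2)*r^2 + 60*r^2 - 78*r + 24*sqrt(2)*r - 144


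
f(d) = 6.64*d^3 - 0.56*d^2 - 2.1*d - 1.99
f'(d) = 19.92*d^2 - 1.12*d - 2.1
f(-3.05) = -189.19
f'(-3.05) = 186.62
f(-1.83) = -40.72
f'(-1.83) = 66.66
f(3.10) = 183.93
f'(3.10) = 185.86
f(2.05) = 48.56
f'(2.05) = 79.32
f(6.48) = 1767.62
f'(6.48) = 827.09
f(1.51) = 16.42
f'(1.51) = 41.63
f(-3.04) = -187.33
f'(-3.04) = 185.40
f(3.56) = 283.02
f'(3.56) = 246.37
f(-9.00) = -4869.01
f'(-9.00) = 1621.50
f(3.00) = 165.95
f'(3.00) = 173.82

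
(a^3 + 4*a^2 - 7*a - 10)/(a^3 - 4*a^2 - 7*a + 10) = (a^3 + 4*a^2 - 7*a - 10)/(a^3 - 4*a^2 - 7*a + 10)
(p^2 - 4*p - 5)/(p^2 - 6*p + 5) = (p + 1)/(p - 1)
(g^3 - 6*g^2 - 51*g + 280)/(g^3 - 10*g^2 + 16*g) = (g^2 + 2*g - 35)/(g*(g - 2))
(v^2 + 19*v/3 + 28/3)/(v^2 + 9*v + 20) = (v + 7/3)/(v + 5)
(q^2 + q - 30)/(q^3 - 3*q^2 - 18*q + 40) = (q + 6)/(q^2 + 2*q - 8)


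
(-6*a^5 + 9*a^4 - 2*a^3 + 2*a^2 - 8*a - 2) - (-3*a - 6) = -6*a^5 + 9*a^4 - 2*a^3 + 2*a^2 - 5*a + 4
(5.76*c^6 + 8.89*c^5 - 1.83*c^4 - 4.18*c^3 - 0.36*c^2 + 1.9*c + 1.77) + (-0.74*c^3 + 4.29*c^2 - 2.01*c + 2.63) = 5.76*c^6 + 8.89*c^5 - 1.83*c^4 - 4.92*c^3 + 3.93*c^2 - 0.11*c + 4.4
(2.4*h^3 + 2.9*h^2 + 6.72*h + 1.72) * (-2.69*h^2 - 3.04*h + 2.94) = -6.456*h^5 - 15.097*h^4 - 19.8368*h^3 - 16.5296*h^2 + 14.528*h + 5.0568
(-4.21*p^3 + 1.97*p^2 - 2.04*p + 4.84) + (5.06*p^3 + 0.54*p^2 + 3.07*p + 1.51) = 0.85*p^3 + 2.51*p^2 + 1.03*p + 6.35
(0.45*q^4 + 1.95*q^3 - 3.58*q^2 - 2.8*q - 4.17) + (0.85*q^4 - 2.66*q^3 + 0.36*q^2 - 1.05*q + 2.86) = 1.3*q^4 - 0.71*q^3 - 3.22*q^2 - 3.85*q - 1.31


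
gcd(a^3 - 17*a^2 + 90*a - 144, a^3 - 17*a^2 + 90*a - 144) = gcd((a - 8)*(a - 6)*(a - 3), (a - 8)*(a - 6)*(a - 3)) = a^3 - 17*a^2 + 90*a - 144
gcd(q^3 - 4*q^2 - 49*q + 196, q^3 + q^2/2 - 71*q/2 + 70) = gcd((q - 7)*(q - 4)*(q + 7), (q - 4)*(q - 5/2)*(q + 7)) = q^2 + 3*q - 28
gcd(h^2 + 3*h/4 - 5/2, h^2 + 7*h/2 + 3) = h + 2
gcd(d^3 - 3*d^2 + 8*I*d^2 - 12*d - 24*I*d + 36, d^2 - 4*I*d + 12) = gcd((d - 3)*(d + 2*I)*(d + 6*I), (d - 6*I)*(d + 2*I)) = d + 2*I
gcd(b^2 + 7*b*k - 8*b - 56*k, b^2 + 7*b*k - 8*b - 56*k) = b^2 + 7*b*k - 8*b - 56*k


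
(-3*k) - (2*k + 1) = -5*k - 1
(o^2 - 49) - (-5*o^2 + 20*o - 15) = 6*o^2 - 20*o - 34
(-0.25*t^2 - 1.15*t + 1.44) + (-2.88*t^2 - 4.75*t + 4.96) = -3.13*t^2 - 5.9*t + 6.4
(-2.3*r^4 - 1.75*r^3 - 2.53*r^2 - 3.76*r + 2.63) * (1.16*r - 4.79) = -2.668*r^5 + 8.987*r^4 + 5.4477*r^3 + 7.7571*r^2 + 21.0612*r - 12.5977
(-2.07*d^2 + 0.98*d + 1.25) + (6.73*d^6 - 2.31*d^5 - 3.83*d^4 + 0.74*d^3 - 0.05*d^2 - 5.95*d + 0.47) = 6.73*d^6 - 2.31*d^5 - 3.83*d^4 + 0.74*d^3 - 2.12*d^2 - 4.97*d + 1.72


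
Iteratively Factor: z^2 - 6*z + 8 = (z - 2)*(z - 4)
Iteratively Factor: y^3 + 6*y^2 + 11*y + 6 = (y + 2)*(y^2 + 4*y + 3) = (y + 2)*(y + 3)*(y + 1)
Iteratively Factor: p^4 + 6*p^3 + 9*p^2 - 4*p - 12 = (p - 1)*(p^3 + 7*p^2 + 16*p + 12) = (p - 1)*(p + 2)*(p^2 + 5*p + 6) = (p - 1)*(p + 2)*(p + 3)*(p + 2)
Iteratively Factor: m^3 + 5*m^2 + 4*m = (m + 4)*(m^2 + m) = m*(m + 4)*(m + 1)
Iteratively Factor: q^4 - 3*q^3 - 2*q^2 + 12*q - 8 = (q - 2)*(q^3 - q^2 - 4*q + 4) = (q - 2)*(q + 2)*(q^2 - 3*q + 2) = (q - 2)^2*(q + 2)*(q - 1)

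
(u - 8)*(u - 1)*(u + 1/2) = u^3 - 17*u^2/2 + 7*u/2 + 4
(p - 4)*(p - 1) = p^2 - 5*p + 4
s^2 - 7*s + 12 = (s - 4)*(s - 3)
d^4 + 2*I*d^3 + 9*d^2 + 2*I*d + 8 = (d - 2*I)*(d - I)*(d + I)*(d + 4*I)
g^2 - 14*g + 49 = (g - 7)^2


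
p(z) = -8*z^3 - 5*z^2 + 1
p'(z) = -24*z^2 - 10*z = 2*z*(-12*z - 5)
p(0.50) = -1.25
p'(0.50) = -11.00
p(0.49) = -1.14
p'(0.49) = -10.66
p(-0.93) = 3.11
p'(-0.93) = -11.46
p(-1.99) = 44.24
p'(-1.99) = -75.14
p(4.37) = -762.11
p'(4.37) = -502.03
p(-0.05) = 0.99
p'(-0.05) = 0.44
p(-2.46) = 89.84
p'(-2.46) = -120.64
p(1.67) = -50.20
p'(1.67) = -83.63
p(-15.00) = 25876.00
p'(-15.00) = -5250.00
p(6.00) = -1907.00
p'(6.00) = -924.00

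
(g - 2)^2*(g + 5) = g^3 + g^2 - 16*g + 20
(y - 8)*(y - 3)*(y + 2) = y^3 - 9*y^2 + 2*y + 48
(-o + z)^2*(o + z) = o^3 - o^2*z - o*z^2 + z^3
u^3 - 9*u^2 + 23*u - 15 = (u - 5)*(u - 3)*(u - 1)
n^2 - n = n*(n - 1)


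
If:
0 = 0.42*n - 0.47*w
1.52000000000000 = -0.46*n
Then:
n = -3.30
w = -2.95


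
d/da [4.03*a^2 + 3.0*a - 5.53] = 8.06*a + 3.0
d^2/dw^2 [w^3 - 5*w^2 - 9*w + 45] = 6*w - 10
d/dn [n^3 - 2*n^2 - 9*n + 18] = 3*n^2 - 4*n - 9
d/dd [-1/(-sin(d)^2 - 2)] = -4*sin(2*d)/(cos(2*d) - 5)^2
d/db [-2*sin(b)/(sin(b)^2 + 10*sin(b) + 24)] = 2*(sin(b)^2 - 24)*cos(b)/((sin(b) + 4)^2*(sin(b) + 6)^2)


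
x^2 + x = x*(x + 1)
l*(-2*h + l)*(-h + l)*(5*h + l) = 10*h^3*l - 13*h^2*l^2 + 2*h*l^3 + l^4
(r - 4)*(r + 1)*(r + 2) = r^3 - r^2 - 10*r - 8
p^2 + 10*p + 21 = (p + 3)*(p + 7)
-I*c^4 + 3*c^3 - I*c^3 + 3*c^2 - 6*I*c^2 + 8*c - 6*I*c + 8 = (c - 2*I)*(c + I)*(c + 4*I)*(-I*c - I)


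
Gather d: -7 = -7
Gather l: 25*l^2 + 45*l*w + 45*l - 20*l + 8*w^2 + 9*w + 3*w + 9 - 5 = 25*l^2 + l*(45*w + 25) + 8*w^2 + 12*w + 4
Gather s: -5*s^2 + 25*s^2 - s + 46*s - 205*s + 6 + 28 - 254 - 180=20*s^2 - 160*s - 400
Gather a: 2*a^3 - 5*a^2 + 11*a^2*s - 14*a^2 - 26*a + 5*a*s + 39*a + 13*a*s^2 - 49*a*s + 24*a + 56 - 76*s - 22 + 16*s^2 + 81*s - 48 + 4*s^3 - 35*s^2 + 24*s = 2*a^3 + a^2*(11*s - 19) + a*(13*s^2 - 44*s + 37) + 4*s^3 - 19*s^2 + 29*s - 14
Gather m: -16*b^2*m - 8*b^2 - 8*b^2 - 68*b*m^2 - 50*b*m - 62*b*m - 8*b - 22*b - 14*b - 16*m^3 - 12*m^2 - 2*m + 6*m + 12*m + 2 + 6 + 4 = -16*b^2 - 44*b - 16*m^3 + m^2*(-68*b - 12) + m*(-16*b^2 - 112*b + 16) + 12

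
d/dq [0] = 0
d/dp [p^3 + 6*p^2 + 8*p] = 3*p^2 + 12*p + 8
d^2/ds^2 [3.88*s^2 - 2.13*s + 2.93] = 7.76000000000000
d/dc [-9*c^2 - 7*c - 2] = -18*c - 7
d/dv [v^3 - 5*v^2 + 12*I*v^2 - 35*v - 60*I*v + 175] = 3*v^2 + v*(-10 + 24*I) - 35 - 60*I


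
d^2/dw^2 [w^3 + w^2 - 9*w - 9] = 6*w + 2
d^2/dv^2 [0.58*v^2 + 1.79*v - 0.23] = 1.16000000000000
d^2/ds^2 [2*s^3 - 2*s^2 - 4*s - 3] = 12*s - 4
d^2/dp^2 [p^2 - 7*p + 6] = 2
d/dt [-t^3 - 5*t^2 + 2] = t*(-3*t - 10)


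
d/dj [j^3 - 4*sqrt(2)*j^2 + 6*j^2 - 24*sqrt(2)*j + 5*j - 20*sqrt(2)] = 3*j^2 - 8*sqrt(2)*j + 12*j - 24*sqrt(2) + 5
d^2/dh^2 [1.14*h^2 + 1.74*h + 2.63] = 2.28000000000000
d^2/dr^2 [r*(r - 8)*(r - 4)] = 6*r - 24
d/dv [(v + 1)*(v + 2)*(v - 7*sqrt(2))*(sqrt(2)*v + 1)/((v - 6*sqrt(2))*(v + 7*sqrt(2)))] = (2*sqrt(2)*v^5 - 7*v^4 + 3*sqrt(2)*v^4 - 362*sqrt(2)*v^3 + 12*v^3 - 774*sqrt(2)*v^2 + 3292*v^2 + 868*sqrt(2)*v + 6552*v + 2212 + 1764*sqrt(2))/(v^4 + 2*sqrt(2)*v^3 - 166*v^2 - 168*sqrt(2)*v + 7056)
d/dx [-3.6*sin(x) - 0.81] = -3.6*cos(x)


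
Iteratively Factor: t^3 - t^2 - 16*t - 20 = (t - 5)*(t^2 + 4*t + 4) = (t - 5)*(t + 2)*(t + 2)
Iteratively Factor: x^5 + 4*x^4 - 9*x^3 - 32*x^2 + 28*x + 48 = (x - 2)*(x^4 + 6*x^3 + 3*x^2 - 26*x - 24) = (x - 2)*(x + 4)*(x^3 + 2*x^2 - 5*x - 6) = (x - 2)^2*(x + 4)*(x^2 + 4*x + 3) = (x - 2)^2*(x + 3)*(x + 4)*(x + 1)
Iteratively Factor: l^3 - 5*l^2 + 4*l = (l - 1)*(l^2 - 4*l) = l*(l - 1)*(l - 4)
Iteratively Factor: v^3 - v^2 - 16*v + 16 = (v + 4)*(v^2 - 5*v + 4) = (v - 1)*(v + 4)*(v - 4)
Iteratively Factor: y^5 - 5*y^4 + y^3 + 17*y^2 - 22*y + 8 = (y + 2)*(y^4 - 7*y^3 + 15*y^2 - 13*y + 4) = (y - 1)*(y + 2)*(y^3 - 6*y^2 + 9*y - 4) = (y - 4)*(y - 1)*(y + 2)*(y^2 - 2*y + 1) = (y - 4)*(y - 1)^2*(y + 2)*(y - 1)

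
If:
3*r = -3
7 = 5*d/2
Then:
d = 14/5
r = -1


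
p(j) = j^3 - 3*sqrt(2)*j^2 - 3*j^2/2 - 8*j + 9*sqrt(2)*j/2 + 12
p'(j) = 3*j^2 - 6*sqrt(2)*j - 3*j - 8 + 9*sqrt(2)/2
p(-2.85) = -53.13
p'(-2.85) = 55.46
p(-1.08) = 5.81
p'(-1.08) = 14.27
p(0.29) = 11.07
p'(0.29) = -4.71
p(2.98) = -17.41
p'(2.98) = -9.22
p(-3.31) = -81.77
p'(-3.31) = 69.25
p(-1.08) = 5.81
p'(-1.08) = 14.27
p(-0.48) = 11.35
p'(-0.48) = 4.57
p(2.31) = -10.10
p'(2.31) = -12.16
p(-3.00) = -61.78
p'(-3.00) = 59.82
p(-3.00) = -61.78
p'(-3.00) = 59.82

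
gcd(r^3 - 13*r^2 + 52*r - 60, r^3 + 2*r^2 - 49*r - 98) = 1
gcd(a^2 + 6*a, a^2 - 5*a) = a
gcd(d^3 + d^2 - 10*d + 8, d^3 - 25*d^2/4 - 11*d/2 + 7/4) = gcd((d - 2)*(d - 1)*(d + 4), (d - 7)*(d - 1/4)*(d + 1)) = 1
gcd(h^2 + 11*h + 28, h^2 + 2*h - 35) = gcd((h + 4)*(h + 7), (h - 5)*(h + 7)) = h + 7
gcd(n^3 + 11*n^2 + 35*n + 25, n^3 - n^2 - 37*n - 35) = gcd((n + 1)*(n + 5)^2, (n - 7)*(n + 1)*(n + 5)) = n^2 + 6*n + 5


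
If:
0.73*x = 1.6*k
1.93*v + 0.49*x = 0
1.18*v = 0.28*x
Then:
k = 0.00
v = 0.00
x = 0.00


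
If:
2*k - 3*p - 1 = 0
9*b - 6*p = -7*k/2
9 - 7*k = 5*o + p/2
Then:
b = p/12 - 7/36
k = 3*p/2 + 1/2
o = 11/10 - 11*p/5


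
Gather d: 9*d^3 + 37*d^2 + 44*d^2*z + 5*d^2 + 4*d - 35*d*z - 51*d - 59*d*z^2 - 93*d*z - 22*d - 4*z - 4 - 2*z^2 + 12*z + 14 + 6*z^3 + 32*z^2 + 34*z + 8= 9*d^3 + d^2*(44*z + 42) + d*(-59*z^2 - 128*z - 69) + 6*z^3 + 30*z^2 + 42*z + 18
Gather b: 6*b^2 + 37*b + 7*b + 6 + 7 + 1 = 6*b^2 + 44*b + 14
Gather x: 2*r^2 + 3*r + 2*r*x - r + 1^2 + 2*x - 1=2*r^2 + 2*r + x*(2*r + 2)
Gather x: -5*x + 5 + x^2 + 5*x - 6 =x^2 - 1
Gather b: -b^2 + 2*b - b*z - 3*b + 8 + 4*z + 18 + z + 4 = -b^2 + b*(-z - 1) + 5*z + 30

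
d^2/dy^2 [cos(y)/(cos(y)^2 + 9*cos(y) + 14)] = (9*(1 - cos(y)^2)^2 - cos(y)^5 + 86*cos(y)^3 + 144*cos(y)^2 - 280*cos(y) - 261)/((cos(y) + 2)^3*(cos(y) + 7)^3)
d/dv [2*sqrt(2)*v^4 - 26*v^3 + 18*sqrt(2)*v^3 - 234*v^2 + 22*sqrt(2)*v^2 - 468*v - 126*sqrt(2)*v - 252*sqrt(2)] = 8*sqrt(2)*v^3 - 78*v^2 + 54*sqrt(2)*v^2 - 468*v + 44*sqrt(2)*v - 468 - 126*sqrt(2)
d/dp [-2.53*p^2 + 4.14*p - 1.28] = 4.14 - 5.06*p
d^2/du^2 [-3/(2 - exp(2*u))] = 12*(exp(2*u) + 2)*exp(2*u)/(exp(2*u) - 2)^3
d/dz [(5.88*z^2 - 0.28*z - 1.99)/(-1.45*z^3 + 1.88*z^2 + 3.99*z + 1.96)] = (8.526*z^4 - 0.812000000000001*z^3 + 15.3311*z^2 + 30.532*z + 7.3913)/(2.1025*z^6 - 5.452*z^5 - 8.0366*z^4 + 9.3184*z^3 + 23.2897*z^2 + 15.6408*z + 3.8416)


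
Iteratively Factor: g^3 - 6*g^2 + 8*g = (g - 2)*(g^2 - 4*g) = g*(g - 2)*(g - 4)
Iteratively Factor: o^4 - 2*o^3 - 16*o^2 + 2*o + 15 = (o + 1)*(o^3 - 3*o^2 - 13*o + 15) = (o + 1)*(o + 3)*(o^2 - 6*o + 5) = (o - 1)*(o + 1)*(o + 3)*(o - 5)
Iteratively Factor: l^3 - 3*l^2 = (l - 3)*(l^2) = l*(l - 3)*(l)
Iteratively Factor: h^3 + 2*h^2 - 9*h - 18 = (h + 3)*(h^2 - h - 6) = (h + 2)*(h + 3)*(h - 3)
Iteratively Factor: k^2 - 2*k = (k)*(k - 2)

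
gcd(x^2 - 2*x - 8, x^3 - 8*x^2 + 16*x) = x - 4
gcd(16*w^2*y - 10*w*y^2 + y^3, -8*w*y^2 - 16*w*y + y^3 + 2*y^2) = -8*w*y + y^2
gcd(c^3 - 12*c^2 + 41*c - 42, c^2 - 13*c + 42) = c - 7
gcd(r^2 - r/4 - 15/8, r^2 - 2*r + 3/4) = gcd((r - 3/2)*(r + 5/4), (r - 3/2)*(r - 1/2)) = r - 3/2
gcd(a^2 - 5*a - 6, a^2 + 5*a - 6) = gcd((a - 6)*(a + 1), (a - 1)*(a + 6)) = 1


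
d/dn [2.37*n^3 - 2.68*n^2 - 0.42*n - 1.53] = 7.11*n^2 - 5.36*n - 0.42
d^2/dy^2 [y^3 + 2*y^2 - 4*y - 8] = 6*y + 4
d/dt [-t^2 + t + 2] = 1 - 2*t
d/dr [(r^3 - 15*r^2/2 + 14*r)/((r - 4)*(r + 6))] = (r^2 + 12*r - 21)/(r^2 + 12*r + 36)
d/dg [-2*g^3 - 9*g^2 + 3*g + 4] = -6*g^2 - 18*g + 3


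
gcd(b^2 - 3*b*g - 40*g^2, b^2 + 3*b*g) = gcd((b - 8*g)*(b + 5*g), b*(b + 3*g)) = 1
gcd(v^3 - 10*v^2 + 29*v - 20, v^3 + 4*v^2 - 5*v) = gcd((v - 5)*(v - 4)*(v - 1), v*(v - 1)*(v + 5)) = v - 1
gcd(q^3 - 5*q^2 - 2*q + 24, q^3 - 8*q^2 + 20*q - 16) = q - 4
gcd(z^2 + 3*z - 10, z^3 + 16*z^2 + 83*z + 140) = z + 5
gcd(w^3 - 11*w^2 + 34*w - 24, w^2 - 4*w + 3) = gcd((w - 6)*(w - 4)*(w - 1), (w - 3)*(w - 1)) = w - 1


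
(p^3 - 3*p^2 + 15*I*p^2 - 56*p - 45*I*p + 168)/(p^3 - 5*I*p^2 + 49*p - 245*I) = (p^2 + p*(-3 + 8*I) - 24*I)/(p^2 - 12*I*p - 35)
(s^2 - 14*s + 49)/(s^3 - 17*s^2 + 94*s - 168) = (s - 7)/(s^2 - 10*s + 24)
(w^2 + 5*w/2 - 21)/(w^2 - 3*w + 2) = (w^2 + 5*w/2 - 21)/(w^2 - 3*w + 2)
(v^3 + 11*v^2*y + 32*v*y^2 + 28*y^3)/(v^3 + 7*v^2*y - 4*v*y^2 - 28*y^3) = (-v - 2*y)/(-v + 2*y)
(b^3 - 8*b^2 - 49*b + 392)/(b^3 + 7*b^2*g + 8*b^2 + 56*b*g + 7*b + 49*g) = (b^2 - 15*b + 56)/(b^2 + 7*b*g + b + 7*g)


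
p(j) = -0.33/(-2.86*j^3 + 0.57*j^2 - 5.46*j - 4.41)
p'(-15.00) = -0.00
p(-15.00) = -0.00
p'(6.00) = -0.00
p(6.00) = 0.00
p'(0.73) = -0.04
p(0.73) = 0.04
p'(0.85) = -0.03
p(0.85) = 0.03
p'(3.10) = -0.00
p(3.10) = 0.00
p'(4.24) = -0.00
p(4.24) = 0.00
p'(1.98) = -0.01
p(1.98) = 0.01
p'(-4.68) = -0.00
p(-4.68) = -0.00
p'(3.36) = -0.00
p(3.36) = 0.00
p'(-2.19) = -0.01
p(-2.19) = -0.01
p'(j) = -0.33*(8.58*j^2 - 1.14*j + 5.46)/(-2.86*j^3 + 0.57*j^2 - 5.46*j - 4.41)^2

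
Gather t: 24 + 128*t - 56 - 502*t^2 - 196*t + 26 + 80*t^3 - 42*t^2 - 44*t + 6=80*t^3 - 544*t^2 - 112*t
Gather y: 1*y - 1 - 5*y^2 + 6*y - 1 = -5*y^2 + 7*y - 2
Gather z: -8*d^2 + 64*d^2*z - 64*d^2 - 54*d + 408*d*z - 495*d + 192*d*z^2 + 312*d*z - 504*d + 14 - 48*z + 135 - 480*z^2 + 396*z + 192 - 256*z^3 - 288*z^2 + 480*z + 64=-72*d^2 - 1053*d - 256*z^3 + z^2*(192*d - 768) + z*(64*d^2 + 720*d + 828) + 405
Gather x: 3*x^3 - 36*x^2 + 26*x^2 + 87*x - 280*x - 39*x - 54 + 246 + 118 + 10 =3*x^3 - 10*x^2 - 232*x + 320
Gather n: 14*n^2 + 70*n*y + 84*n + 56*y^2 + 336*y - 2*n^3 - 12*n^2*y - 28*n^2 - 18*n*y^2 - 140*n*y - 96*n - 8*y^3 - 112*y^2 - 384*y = -2*n^3 + n^2*(-12*y - 14) + n*(-18*y^2 - 70*y - 12) - 8*y^3 - 56*y^2 - 48*y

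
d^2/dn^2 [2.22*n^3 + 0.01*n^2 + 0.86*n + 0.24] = 13.32*n + 0.02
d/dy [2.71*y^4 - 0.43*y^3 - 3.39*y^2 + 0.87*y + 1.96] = 10.84*y^3 - 1.29*y^2 - 6.78*y + 0.87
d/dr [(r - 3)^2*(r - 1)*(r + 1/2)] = 4*r^3 - 39*r^2/2 + 23*r - 3/2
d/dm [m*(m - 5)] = 2*m - 5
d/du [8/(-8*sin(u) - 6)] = 16*cos(u)/(4*sin(u) + 3)^2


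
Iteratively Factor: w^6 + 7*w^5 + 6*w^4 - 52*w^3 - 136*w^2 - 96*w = (w + 4)*(w^5 + 3*w^4 - 6*w^3 - 28*w^2 - 24*w) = (w + 2)*(w + 4)*(w^4 + w^3 - 8*w^2 - 12*w) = (w - 3)*(w + 2)*(w + 4)*(w^3 + 4*w^2 + 4*w) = (w - 3)*(w + 2)^2*(w + 4)*(w^2 + 2*w) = w*(w - 3)*(w + 2)^2*(w + 4)*(w + 2)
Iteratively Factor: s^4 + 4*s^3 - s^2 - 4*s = (s - 1)*(s^3 + 5*s^2 + 4*s) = s*(s - 1)*(s^2 + 5*s + 4) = s*(s - 1)*(s + 4)*(s + 1)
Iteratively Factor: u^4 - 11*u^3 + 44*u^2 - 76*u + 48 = (u - 3)*(u^3 - 8*u^2 + 20*u - 16) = (u - 4)*(u - 3)*(u^2 - 4*u + 4) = (u - 4)*(u - 3)*(u - 2)*(u - 2)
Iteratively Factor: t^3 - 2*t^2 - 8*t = (t)*(t^2 - 2*t - 8) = t*(t + 2)*(t - 4)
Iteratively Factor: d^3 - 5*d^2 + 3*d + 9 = (d + 1)*(d^2 - 6*d + 9) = (d - 3)*(d + 1)*(d - 3)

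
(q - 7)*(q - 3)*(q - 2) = q^3 - 12*q^2 + 41*q - 42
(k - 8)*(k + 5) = k^2 - 3*k - 40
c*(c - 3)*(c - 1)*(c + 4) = c^4 - 13*c^2 + 12*c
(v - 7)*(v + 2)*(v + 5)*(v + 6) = v^4 + 6*v^3 - 39*v^2 - 304*v - 420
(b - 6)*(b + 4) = b^2 - 2*b - 24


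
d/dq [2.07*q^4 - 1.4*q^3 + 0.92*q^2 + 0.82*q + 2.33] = 8.28*q^3 - 4.2*q^2 + 1.84*q + 0.82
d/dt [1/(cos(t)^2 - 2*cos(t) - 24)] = 2*(cos(t) - 1)*sin(t)/(sin(t)^2 + 2*cos(t) + 23)^2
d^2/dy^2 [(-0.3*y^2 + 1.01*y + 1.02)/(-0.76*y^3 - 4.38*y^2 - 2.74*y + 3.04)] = (0.346560000000001*y^6 - 3.500256*y^5 - 30.990672*y^4 - 86.369096*y^3 - 134.187504*y^2 - 168.277104*y - 53.759344)/(0.438976*y^9 + 7.589664*y^8 + 48.488304*y^7 + 133.485432*y^6 + 114.095784*y^5 - 114.29484*y^4 - 177.260216*y^3 + 52.965312*y^2 + 75.965952*y - 28.094464)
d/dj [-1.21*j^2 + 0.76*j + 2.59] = 0.76 - 2.42*j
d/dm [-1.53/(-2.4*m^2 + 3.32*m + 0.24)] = (5.0796 - 7.344*m)/(-2.4*m^2 + 3.32*m + 0.24)^2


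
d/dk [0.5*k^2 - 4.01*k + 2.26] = 1.0*k - 4.01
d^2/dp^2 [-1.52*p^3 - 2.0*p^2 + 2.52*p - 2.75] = -9.12*p - 4.0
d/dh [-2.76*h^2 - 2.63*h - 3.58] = -5.52*h - 2.63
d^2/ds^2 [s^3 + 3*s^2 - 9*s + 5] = 6*s + 6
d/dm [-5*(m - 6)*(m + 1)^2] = 5*(11 - 3*m)*(m + 1)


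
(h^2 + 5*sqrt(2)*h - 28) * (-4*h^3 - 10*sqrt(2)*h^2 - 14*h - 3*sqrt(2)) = -4*h^5 - 30*sqrt(2)*h^4 - 2*h^3 + 207*sqrt(2)*h^2 + 362*h + 84*sqrt(2)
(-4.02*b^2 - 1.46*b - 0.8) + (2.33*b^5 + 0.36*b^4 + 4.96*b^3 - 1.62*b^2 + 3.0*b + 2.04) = 2.33*b^5 + 0.36*b^4 + 4.96*b^3 - 5.64*b^2 + 1.54*b + 1.24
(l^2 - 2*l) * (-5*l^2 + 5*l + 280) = -5*l^4 + 15*l^3 + 270*l^2 - 560*l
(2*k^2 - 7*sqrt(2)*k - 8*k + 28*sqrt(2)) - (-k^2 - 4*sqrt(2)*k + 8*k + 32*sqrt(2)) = 3*k^2 - 16*k - 3*sqrt(2)*k - 4*sqrt(2)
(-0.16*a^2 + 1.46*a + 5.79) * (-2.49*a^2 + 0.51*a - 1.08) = 0.3984*a^4 - 3.717*a^3 - 13.4997*a^2 + 1.3761*a - 6.2532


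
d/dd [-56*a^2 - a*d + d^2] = -a + 2*d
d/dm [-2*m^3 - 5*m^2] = 2*m*(-3*m - 5)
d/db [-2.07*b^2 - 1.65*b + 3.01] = -4.14*b - 1.65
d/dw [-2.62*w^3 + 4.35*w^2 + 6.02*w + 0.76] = -7.86*w^2 + 8.7*w + 6.02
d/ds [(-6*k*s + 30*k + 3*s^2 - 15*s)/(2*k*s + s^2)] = 3*(-20*k^2 + 4*k*s^2 - 20*k*s + 5*s^2)/(s^2*(4*k^2 + 4*k*s + s^2))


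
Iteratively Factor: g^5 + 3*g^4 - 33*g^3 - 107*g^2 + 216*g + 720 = (g + 4)*(g^4 - g^3 - 29*g^2 + 9*g + 180) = (g - 3)*(g + 4)*(g^3 + 2*g^2 - 23*g - 60) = (g - 5)*(g - 3)*(g + 4)*(g^2 + 7*g + 12) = (g - 5)*(g - 3)*(g + 3)*(g + 4)*(g + 4)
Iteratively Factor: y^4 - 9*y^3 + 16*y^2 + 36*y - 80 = (y + 2)*(y^3 - 11*y^2 + 38*y - 40) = (y - 4)*(y + 2)*(y^2 - 7*y + 10) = (y - 4)*(y - 2)*(y + 2)*(y - 5)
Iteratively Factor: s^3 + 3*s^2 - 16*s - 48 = (s + 3)*(s^2 - 16) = (s - 4)*(s + 3)*(s + 4)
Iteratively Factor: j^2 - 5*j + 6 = (j - 3)*(j - 2)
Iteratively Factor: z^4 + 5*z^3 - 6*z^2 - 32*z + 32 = (z + 4)*(z^3 + z^2 - 10*z + 8) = (z - 1)*(z + 4)*(z^2 + 2*z - 8) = (z - 1)*(z + 4)^2*(z - 2)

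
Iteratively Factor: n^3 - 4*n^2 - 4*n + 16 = (n - 2)*(n^2 - 2*n - 8) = (n - 2)*(n + 2)*(n - 4)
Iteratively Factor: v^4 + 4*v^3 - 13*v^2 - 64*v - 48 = (v + 3)*(v^3 + v^2 - 16*v - 16) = (v + 1)*(v + 3)*(v^2 - 16) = (v - 4)*(v + 1)*(v + 3)*(v + 4)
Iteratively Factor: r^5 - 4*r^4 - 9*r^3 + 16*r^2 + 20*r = (r)*(r^4 - 4*r^3 - 9*r^2 + 16*r + 20) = r*(r + 2)*(r^3 - 6*r^2 + 3*r + 10) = r*(r - 5)*(r + 2)*(r^2 - r - 2) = r*(r - 5)*(r + 1)*(r + 2)*(r - 2)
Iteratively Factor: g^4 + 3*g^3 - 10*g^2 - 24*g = (g - 3)*(g^3 + 6*g^2 + 8*g) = (g - 3)*(g + 4)*(g^2 + 2*g) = g*(g - 3)*(g + 4)*(g + 2)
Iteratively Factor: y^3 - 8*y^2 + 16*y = (y)*(y^2 - 8*y + 16) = y*(y - 4)*(y - 4)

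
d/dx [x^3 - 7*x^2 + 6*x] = 3*x^2 - 14*x + 6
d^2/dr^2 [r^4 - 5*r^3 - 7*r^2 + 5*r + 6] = 12*r^2 - 30*r - 14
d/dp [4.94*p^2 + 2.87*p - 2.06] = 9.88*p + 2.87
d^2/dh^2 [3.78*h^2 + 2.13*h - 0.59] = 7.56000000000000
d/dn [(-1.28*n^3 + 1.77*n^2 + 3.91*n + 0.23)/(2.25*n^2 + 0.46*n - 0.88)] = (-2.88*n^4 - 1.1776*n^3 - 4.6041*n^2 - 4.1502*n - 3.5466)/(5.0625*n^4 + 2.07*n^3 - 3.7484*n^2 - 0.8096*n + 0.7744)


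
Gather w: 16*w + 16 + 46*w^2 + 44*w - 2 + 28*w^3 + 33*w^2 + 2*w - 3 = 28*w^3 + 79*w^2 + 62*w + 11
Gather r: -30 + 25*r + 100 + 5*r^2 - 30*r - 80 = 5*r^2 - 5*r - 10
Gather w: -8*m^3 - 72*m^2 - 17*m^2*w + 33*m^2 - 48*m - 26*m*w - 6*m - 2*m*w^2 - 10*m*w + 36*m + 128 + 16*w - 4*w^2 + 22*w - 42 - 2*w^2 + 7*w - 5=-8*m^3 - 39*m^2 - 18*m + w^2*(-2*m - 6) + w*(-17*m^2 - 36*m + 45) + 81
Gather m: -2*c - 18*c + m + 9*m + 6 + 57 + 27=-20*c + 10*m + 90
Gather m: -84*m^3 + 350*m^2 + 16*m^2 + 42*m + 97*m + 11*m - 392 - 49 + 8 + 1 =-84*m^3 + 366*m^2 + 150*m - 432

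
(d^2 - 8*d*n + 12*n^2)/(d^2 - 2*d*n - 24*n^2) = (d - 2*n)/(d + 4*n)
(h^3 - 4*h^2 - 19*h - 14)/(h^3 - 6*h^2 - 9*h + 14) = (h + 1)/(h - 1)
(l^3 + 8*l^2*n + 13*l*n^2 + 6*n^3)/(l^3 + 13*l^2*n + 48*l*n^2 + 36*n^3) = (l + n)/(l + 6*n)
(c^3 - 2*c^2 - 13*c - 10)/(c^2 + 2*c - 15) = (c^3 - 2*c^2 - 13*c - 10)/(c^2 + 2*c - 15)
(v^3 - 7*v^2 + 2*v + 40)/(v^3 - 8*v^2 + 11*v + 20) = (v + 2)/(v + 1)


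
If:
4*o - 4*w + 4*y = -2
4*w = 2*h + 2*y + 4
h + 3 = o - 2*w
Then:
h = -y - 3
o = -y - 1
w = -1/2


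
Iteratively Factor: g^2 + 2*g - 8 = (g - 2)*(g + 4)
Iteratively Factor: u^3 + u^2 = (u)*(u^2 + u) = u^2*(u + 1)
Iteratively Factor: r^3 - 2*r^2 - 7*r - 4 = (r + 1)*(r^2 - 3*r - 4) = (r - 4)*(r + 1)*(r + 1)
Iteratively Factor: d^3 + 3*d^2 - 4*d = (d - 1)*(d^2 + 4*d) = (d - 1)*(d + 4)*(d)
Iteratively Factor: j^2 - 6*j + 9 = (j - 3)*(j - 3)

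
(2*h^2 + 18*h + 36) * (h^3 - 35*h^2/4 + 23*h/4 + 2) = 2*h^5 + h^4/2 - 110*h^3 - 415*h^2/2 + 243*h + 72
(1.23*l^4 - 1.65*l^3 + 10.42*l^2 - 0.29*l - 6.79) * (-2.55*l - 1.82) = -3.1365*l^5 + 1.9689*l^4 - 23.568*l^3 - 18.2249*l^2 + 17.8423*l + 12.3578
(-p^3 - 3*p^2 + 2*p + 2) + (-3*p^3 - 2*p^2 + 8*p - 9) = -4*p^3 - 5*p^2 + 10*p - 7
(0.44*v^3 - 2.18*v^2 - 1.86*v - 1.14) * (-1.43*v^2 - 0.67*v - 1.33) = -0.6292*v^5 + 2.8226*v^4 + 3.5352*v^3 + 5.7758*v^2 + 3.2376*v + 1.5162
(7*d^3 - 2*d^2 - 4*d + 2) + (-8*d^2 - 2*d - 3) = 7*d^3 - 10*d^2 - 6*d - 1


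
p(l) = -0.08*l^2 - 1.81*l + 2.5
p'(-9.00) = -0.37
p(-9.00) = 12.31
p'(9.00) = -3.25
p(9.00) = -20.27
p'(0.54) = -1.90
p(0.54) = 1.50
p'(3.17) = -2.32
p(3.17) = -4.04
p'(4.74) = -2.57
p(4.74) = -7.88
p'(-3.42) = -1.26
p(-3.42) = 7.75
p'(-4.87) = -1.03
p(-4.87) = 9.42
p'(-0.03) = -1.81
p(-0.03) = 2.55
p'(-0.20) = -1.78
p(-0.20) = 2.86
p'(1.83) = -2.10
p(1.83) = -1.08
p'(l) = -0.16*l - 1.81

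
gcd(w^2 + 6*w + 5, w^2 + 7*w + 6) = w + 1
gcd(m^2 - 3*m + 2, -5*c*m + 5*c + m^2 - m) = m - 1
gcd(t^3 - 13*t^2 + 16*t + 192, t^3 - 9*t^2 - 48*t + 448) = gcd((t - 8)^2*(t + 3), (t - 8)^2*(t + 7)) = t^2 - 16*t + 64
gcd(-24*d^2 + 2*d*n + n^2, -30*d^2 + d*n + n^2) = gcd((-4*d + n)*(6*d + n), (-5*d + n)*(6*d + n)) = 6*d + n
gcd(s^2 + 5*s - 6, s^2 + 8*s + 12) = s + 6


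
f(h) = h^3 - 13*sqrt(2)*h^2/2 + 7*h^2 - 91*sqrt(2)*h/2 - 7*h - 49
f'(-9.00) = 211.12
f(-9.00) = -313.46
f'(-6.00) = 62.96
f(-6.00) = 84.15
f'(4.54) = -29.42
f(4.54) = -324.53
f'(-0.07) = -71.03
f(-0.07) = -44.02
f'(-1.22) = -61.53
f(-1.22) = 32.96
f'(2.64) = -62.01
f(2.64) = -234.24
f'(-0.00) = -71.35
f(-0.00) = -49.00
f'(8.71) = 118.05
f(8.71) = -175.98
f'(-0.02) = -71.26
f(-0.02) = -47.57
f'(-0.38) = -69.25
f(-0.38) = -22.26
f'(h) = 3*h^2 - 13*sqrt(2)*h + 14*h - 91*sqrt(2)/2 - 7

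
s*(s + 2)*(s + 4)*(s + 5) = s^4 + 11*s^3 + 38*s^2 + 40*s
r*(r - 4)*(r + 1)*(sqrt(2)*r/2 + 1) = sqrt(2)*r^4/2 - 3*sqrt(2)*r^3/2 + r^3 - 3*r^2 - 2*sqrt(2)*r^2 - 4*r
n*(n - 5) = n^2 - 5*n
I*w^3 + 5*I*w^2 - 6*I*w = w*(w + 6)*(I*w - I)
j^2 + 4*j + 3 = (j + 1)*(j + 3)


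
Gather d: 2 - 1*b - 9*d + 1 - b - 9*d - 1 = -2*b - 18*d + 2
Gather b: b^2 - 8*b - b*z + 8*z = b^2 + b*(-z - 8) + 8*z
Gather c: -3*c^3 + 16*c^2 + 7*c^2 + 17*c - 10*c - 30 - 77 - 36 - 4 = -3*c^3 + 23*c^2 + 7*c - 147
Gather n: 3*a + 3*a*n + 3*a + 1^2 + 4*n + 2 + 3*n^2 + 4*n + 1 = 6*a + 3*n^2 + n*(3*a + 8) + 4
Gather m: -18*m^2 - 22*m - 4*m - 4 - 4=-18*m^2 - 26*m - 8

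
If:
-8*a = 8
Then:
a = -1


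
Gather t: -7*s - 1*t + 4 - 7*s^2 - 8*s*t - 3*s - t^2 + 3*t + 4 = -7*s^2 - 10*s - t^2 + t*(2 - 8*s) + 8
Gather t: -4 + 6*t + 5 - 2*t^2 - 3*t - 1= -2*t^2 + 3*t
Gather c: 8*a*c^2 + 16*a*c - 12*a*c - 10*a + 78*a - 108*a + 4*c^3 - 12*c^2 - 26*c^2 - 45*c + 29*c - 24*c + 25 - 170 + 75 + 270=-40*a + 4*c^3 + c^2*(8*a - 38) + c*(4*a - 40) + 200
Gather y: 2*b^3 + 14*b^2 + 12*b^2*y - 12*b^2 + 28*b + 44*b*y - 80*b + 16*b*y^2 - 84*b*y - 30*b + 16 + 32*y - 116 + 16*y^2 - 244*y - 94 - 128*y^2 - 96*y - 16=2*b^3 + 2*b^2 - 82*b + y^2*(16*b - 112) + y*(12*b^2 - 40*b - 308) - 210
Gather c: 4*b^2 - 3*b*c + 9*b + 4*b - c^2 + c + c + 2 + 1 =4*b^2 + 13*b - c^2 + c*(2 - 3*b) + 3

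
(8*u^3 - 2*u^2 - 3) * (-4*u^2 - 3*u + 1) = -32*u^5 - 16*u^4 + 14*u^3 + 10*u^2 + 9*u - 3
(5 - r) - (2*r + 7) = -3*r - 2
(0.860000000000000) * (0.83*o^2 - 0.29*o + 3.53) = 0.7138*o^2 - 0.2494*o + 3.0358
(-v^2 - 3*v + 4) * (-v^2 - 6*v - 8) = v^4 + 9*v^3 + 22*v^2 - 32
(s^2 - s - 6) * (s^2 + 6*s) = s^4 + 5*s^3 - 12*s^2 - 36*s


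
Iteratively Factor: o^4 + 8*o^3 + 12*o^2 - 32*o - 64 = (o + 2)*(o^3 + 6*o^2 - 32) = (o - 2)*(o + 2)*(o^2 + 8*o + 16) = (o - 2)*(o + 2)*(o + 4)*(o + 4)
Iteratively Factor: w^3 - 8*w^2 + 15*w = (w)*(w^2 - 8*w + 15) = w*(w - 3)*(w - 5)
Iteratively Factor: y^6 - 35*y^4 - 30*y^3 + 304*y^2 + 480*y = (y - 4)*(y^5 + 4*y^4 - 19*y^3 - 106*y^2 - 120*y) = (y - 4)*(y + 2)*(y^4 + 2*y^3 - 23*y^2 - 60*y) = (y - 5)*(y - 4)*(y + 2)*(y^3 + 7*y^2 + 12*y) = y*(y - 5)*(y - 4)*(y + 2)*(y^2 + 7*y + 12) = y*(y - 5)*(y - 4)*(y + 2)*(y + 4)*(y + 3)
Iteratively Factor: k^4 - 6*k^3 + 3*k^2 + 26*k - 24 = (k - 3)*(k^3 - 3*k^2 - 6*k + 8) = (k - 4)*(k - 3)*(k^2 + k - 2) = (k - 4)*(k - 3)*(k + 2)*(k - 1)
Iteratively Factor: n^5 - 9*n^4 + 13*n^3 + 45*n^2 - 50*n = (n)*(n^4 - 9*n^3 + 13*n^2 + 45*n - 50) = n*(n - 5)*(n^3 - 4*n^2 - 7*n + 10) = n*(n - 5)^2*(n^2 + n - 2) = n*(n - 5)^2*(n - 1)*(n + 2)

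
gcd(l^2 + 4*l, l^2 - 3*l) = l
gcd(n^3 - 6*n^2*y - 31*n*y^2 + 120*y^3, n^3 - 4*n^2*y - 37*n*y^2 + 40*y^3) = -n^2 + 3*n*y + 40*y^2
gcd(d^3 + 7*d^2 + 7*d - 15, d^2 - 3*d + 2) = d - 1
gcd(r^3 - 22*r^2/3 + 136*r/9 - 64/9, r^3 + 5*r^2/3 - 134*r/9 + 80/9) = r^2 - 10*r/3 + 16/9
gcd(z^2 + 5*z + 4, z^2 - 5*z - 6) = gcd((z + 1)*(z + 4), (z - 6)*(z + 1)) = z + 1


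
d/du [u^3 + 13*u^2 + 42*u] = 3*u^2 + 26*u + 42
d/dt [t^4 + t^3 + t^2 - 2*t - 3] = 4*t^3 + 3*t^2 + 2*t - 2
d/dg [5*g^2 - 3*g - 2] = 10*g - 3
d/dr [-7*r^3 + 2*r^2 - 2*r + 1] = -21*r^2 + 4*r - 2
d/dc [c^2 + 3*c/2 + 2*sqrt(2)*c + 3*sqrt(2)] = 2*c + 3/2 + 2*sqrt(2)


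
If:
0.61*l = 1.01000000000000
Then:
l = 1.66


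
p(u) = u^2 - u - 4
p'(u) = 2*u - 1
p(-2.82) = 6.77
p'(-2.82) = -6.64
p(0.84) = -4.13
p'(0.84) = 0.68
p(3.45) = 4.45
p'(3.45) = 5.90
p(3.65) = 5.67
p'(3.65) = 6.30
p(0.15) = -4.13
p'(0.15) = -0.70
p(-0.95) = -2.15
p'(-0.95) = -2.90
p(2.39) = -0.68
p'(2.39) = 3.78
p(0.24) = -4.18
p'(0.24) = -0.52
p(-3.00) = 8.00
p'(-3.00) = -7.00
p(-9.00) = 86.00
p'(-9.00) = -19.00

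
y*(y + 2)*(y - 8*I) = y^3 + 2*y^2 - 8*I*y^2 - 16*I*y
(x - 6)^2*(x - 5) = x^3 - 17*x^2 + 96*x - 180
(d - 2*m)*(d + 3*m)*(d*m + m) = d^3*m + d^2*m^2 + d^2*m - 6*d*m^3 + d*m^2 - 6*m^3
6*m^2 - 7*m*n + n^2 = (-6*m + n)*(-m + n)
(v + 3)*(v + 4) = v^2 + 7*v + 12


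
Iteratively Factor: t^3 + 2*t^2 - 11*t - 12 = (t - 3)*(t^2 + 5*t + 4) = (t - 3)*(t + 1)*(t + 4)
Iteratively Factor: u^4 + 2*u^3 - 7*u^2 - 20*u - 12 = (u + 2)*(u^3 - 7*u - 6) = (u - 3)*(u + 2)*(u^2 + 3*u + 2) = (u - 3)*(u + 1)*(u + 2)*(u + 2)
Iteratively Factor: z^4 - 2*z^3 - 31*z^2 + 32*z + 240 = (z + 4)*(z^3 - 6*z^2 - 7*z + 60) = (z + 3)*(z + 4)*(z^2 - 9*z + 20) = (z - 4)*(z + 3)*(z + 4)*(z - 5)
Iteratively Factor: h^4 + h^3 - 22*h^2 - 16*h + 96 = (h + 4)*(h^3 - 3*h^2 - 10*h + 24) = (h - 2)*(h + 4)*(h^2 - h - 12) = (h - 4)*(h - 2)*(h + 4)*(h + 3)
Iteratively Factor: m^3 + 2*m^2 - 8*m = (m + 4)*(m^2 - 2*m) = (m - 2)*(m + 4)*(m)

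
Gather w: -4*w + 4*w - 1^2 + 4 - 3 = 0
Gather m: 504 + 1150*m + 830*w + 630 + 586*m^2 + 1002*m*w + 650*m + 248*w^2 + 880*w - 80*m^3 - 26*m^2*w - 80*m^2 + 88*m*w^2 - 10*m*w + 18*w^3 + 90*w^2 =-80*m^3 + m^2*(506 - 26*w) + m*(88*w^2 + 992*w + 1800) + 18*w^3 + 338*w^2 + 1710*w + 1134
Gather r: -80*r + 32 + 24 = 56 - 80*r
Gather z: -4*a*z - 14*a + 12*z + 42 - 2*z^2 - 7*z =-14*a - 2*z^2 + z*(5 - 4*a) + 42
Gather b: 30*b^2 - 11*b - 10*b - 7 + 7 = 30*b^2 - 21*b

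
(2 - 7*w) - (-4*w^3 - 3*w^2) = 4*w^3 + 3*w^2 - 7*w + 2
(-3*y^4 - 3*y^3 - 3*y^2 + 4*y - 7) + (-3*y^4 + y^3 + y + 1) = -6*y^4 - 2*y^3 - 3*y^2 + 5*y - 6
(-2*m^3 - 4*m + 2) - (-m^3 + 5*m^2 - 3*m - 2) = -m^3 - 5*m^2 - m + 4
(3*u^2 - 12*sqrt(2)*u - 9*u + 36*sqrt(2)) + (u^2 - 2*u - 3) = 4*u^2 - 12*sqrt(2)*u - 11*u - 3 + 36*sqrt(2)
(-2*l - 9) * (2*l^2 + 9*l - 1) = -4*l^3 - 36*l^2 - 79*l + 9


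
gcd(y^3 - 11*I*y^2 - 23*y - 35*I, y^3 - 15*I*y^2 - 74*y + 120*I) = y - 5*I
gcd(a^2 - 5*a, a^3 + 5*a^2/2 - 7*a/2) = a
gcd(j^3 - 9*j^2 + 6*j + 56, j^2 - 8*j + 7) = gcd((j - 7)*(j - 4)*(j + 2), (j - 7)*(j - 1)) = j - 7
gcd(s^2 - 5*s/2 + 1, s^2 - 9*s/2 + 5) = s - 2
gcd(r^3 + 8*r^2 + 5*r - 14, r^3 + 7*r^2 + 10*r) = r + 2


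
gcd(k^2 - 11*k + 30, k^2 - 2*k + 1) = 1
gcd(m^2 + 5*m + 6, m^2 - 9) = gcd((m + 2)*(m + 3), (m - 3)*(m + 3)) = m + 3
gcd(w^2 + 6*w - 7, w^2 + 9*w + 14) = w + 7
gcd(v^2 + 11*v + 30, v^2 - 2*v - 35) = v + 5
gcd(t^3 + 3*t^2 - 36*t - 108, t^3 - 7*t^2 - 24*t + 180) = t - 6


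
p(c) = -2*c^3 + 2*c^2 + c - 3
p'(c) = -6*c^2 + 4*c + 1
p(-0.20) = -3.10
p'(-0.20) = -0.04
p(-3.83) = 134.87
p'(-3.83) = -102.33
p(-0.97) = -0.26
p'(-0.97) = -8.53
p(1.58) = -4.32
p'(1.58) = -7.66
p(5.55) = -277.75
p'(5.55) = -161.62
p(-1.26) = 2.92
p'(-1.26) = -13.57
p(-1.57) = 8.10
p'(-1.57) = -20.07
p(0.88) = -1.93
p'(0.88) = -0.13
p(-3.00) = 66.00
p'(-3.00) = -65.00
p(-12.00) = 3729.00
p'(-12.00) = -911.00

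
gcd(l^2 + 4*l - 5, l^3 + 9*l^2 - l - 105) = l + 5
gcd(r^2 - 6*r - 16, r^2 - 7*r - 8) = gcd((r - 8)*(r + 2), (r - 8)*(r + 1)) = r - 8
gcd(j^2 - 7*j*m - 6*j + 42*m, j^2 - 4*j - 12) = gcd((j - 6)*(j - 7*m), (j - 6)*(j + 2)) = j - 6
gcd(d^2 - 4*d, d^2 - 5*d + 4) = d - 4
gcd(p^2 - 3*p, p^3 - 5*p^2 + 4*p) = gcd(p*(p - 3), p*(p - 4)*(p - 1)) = p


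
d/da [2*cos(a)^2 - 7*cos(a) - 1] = (7 - 4*cos(a))*sin(a)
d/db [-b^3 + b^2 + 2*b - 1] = -3*b^2 + 2*b + 2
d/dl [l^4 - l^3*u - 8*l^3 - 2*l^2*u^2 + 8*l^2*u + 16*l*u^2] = 4*l^3 - 3*l^2*u - 24*l^2 - 4*l*u^2 + 16*l*u + 16*u^2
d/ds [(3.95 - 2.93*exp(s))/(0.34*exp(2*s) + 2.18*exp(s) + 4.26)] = (0.9962*exp(2*s) - 2.686*exp(s) - 21.0928)*exp(s)/(0.1156*exp(4*s) + 1.4824*exp(3*s) + 7.6492*exp(2*s) + 18.5736*exp(s) + 18.1476)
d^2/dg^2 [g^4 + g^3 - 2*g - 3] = 6*g*(2*g + 1)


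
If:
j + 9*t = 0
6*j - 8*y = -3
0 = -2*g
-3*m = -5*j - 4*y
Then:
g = 0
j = 4*y/3 - 1/2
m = 32*y/9 - 5/6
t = 1/18 - 4*y/27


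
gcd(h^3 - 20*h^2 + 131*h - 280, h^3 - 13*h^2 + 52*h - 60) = h - 5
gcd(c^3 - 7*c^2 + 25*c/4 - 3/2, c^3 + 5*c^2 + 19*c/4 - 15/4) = c - 1/2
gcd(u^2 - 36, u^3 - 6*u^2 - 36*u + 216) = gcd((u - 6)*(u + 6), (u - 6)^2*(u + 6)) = u^2 - 36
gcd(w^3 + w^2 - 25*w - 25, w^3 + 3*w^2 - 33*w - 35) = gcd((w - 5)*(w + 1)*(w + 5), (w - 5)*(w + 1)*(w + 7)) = w^2 - 4*w - 5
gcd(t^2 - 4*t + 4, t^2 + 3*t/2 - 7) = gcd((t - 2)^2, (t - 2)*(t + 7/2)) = t - 2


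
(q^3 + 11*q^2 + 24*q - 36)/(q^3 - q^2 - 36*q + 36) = (q + 6)/(q - 6)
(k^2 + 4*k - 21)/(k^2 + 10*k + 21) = (k - 3)/(k + 3)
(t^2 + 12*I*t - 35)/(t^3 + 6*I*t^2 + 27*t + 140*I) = (t + 5*I)/(t^2 - I*t + 20)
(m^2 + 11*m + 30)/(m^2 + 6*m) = (m + 5)/m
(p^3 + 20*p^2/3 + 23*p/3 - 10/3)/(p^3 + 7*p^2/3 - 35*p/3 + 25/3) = (3*p^2 + 5*p - 2)/(3*p^2 - 8*p + 5)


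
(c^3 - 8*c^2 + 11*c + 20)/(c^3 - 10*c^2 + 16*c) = (c^3 - 8*c^2 + 11*c + 20)/(c*(c^2 - 10*c + 16))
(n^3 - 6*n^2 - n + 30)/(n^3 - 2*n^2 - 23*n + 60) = (n^2 - 3*n - 10)/(n^2 + n - 20)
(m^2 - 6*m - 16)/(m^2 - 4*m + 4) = (m^2 - 6*m - 16)/(m^2 - 4*m + 4)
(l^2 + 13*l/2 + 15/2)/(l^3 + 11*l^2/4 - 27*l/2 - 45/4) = 2*(2*l + 3)/(4*l^2 - 9*l - 9)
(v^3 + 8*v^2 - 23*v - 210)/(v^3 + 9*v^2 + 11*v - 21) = (v^2 + v - 30)/(v^2 + 2*v - 3)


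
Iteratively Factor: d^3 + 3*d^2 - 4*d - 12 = (d - 2)*(d^2 + 5*d + 6) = (d - 2)*(d + 3)*(d + 2)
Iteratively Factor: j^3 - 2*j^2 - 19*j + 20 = (j - 5)*(j^2 + 3*j - 4) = (j - 5)*(j - 1)*(j + 4)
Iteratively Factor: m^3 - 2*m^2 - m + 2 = (m + 1)*(m^2 - 3*m + 2) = (m - 2)*(m + 1)*(m - 1)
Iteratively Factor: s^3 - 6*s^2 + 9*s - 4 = (s - 4)*(s^2 - 2*s + 1) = (s - 4)*(s - 1)*(s - 1)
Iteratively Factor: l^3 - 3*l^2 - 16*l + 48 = (l - 4)*(l^2 + l - 12) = (l - 4)*(l - 3)*(l + 4)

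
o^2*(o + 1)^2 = o^4 + 2*o^3 + o^2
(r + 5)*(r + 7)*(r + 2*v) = r^3 + 2*r^2*v + 12*r^2 + 24*r*v + 35*r + 70*v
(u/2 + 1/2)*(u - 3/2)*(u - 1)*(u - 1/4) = u^4/2 - 7*u^3/8 - 5*u^2/16 + 7*u/8 - 3/16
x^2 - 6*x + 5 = (x - 5)*(x - 1)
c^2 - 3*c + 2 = (c - 2)*(c - 1)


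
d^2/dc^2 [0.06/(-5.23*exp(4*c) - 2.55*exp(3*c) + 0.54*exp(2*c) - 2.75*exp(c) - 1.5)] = ((5.0208*exp(3*c) + 1.377*exp(2*c) - 0.1296*exp(c) + 0.165)*(5.23*exp(4*c) + 2.55*exp(3*c) - 0.54*exp(2*c) + 2.75*exp(c) + 1.5) - 0.06*(20.92*exp(3*c) + 7.65*exp(2*c) - 1.08*exp(c) + 2.75)*(41.84*exp(3*c) + 15.3*exp(2*c) - 2.16*exp(c) + 5.5)*exp(c))*exp(c)/(5.23*exp(4*c) + 2.55*exp(3*c) - 0.54*exp(2*c) + 2.75*exp(c) + 1.5)^3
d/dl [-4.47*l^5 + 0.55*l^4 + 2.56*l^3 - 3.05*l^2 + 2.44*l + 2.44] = -22.35*l^4 + 2.2*l^3 + 7.68*l^2 - 6.1*l + 2.44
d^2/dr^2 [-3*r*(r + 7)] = -6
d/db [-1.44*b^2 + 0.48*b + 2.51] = 0.48 - 2.88*b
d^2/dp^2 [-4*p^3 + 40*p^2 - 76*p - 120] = 80 - 24*p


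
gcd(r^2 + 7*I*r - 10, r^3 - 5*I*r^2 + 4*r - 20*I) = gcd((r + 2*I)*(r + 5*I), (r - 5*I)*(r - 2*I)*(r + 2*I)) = r + 2*I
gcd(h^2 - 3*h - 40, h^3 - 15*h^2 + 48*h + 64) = h - 8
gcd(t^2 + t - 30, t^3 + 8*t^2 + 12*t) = t + 6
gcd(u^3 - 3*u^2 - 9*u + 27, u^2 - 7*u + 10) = 1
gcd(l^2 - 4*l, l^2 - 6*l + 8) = l - 4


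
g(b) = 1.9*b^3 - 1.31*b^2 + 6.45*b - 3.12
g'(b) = 5.7*b^2 - 2.62*b + 6.45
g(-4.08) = -180.29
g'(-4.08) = 112.02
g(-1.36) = -19.09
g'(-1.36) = 20.56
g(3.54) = 87.58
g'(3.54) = 68.61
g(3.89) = 113.99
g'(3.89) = 82.51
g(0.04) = -2.86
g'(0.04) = 6.35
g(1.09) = 4.81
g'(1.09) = 10.37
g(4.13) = 135.02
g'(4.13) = 92.85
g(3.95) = 119.01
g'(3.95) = 85.04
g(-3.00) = -85.56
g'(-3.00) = 65.61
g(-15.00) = -6807.12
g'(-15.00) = 1328.25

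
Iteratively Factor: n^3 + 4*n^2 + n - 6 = (n + 2)*(n^2 + 2*n - 3) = (n + 2)*(n + 3)*(n - 1)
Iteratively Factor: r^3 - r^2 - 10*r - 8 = (r + 1)*(r^2 - 2*r - 8) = (r - 4)*(r + 1)*(r + 2)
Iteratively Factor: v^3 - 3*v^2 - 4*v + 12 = (v + 2)*(v^2 - 5*v + 6) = (v - 2)*(v + 2)*(v - 3)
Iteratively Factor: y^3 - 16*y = (y)*(y^2 - 16) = y*(y - 4)*(y + 4)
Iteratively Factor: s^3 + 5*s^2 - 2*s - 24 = (s - 2)*(s^2 + 7*s + 12) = (s - 2)*(s + 3)*(s + 4)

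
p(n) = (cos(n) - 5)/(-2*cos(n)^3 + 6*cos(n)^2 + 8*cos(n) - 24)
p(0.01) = 0.33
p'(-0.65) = 0.12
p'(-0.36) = 0.09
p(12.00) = 0.29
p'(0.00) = 0.00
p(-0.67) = 0.28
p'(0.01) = -0.00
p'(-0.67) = 0.12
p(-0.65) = 0.28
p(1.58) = 0.21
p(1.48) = 0.21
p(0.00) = 0.33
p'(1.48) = -0.04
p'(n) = (cos(n) - 5)*(-6*sin(n)*cos(n)^2 + 12*sin(n)*cos(n) + 8*sin(n))/(-2*cos(n)^3 + 6*cos(n)^2 + 8*cos(n) - 24)^2 - sin(n)/(-2*cos(n)^3 + 6*cos(n)^2 + 8*cos(n) - 24)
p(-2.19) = 0.21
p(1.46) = 0.21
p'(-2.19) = -0.04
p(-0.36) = 0.32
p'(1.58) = -0.03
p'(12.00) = 0.12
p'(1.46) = -0.04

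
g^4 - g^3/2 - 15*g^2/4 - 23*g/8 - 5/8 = (g - 5/2)*(g + 1/2)^2*(g + 1)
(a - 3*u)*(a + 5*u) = a^2 + 2*a*u - 15*u^2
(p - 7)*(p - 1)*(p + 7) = p^3 - p^2 - 49*p + 49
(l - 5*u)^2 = l^2 - 10*l*u + 25*u^2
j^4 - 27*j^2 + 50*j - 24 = (j - 4)*(j - 1)^2*(j + 6)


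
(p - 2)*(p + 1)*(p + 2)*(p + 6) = p^4 + 7*p^3 + 2*p^2 - 28*p - 24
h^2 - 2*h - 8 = (h - 4)*(h + 2)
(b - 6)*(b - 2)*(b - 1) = b^3 - 9*b^2 + 20*b - 12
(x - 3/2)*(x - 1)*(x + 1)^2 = x^4 - x^3/2 - 5*x^2/2 + x/2 + 3/2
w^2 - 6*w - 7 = (w - 7)*(w + 1)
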